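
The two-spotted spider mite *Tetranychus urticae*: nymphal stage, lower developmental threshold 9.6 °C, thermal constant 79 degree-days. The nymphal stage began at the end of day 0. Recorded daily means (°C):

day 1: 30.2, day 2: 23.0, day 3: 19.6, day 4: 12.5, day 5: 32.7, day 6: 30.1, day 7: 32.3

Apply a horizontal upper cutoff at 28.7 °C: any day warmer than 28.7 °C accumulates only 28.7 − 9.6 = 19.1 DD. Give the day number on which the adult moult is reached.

day 6

Daily DD above 9.6 °C (capped at 19.1): 19.1, 13.4, 10.0, 2.9, 19.1, 19.1, 19.1.
Cumulative: 19.1, 32.5, 42.5, 45.4, 64.5, 83.6, 102.7.
The total first reaches 79 DD on day 6.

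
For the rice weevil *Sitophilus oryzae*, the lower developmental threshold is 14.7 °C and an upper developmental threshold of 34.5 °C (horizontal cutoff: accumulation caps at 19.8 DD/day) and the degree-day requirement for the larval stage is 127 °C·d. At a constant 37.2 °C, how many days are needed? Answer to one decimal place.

Temperature 37.2 °C exceeds the upper threshold, so daily accumulation caps at 34.5 − 14.7 = 19.8 DD/day.
Duration = 127 / 19.8 = 6.414 ≈ 6.4 days.

6.4 days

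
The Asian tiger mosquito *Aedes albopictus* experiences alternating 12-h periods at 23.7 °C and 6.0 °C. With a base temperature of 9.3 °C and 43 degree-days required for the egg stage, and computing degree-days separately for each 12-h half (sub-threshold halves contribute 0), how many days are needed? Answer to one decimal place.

Day half: max(0, 23.7 − 9.3) × 0.5 = 14.4 × 0.5 = 7.20 DD.
Night half: max(0, 6.0 − 9.3) × 0.5 = 0.0 × 0.5 = 0.00 DD.
Per 24 h: 7.20 DD/day.
Duration = 43 / 7.20 = 5.972 ≈ 6.0 days.

6.0 days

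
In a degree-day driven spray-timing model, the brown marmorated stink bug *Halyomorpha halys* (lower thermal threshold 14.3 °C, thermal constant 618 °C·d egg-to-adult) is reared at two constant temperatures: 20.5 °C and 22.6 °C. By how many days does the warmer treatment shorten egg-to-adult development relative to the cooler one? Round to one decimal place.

At 20.5 °C: 618 / (20.5 − 14.3) = 618 / 6.2 = 99.677 d.
At 22.6 °C: 618 / (22.6 − 14.3) = 618 / 8.3 = 74.458 d.
Difference = |99.677 − 74.458| = 25.220 ≈ 25.2 days.

25.2 days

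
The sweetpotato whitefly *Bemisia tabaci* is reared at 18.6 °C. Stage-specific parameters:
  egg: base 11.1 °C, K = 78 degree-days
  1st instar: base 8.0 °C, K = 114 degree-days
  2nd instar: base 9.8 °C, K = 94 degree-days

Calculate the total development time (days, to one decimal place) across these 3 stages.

31.8 days

egg: 78 / (18.6 − 11.1) = 78 / 7.5 = 10.400 d.
1st instar: 114 / (18.6 − 8.0) = 114 / 10.6 = 10.755 d.
2nd instar: 94 / (18.6 − 9.8) = 94 / 8.8 = 10.682 d.
Sum = 31.837 ≈ 31.8 days.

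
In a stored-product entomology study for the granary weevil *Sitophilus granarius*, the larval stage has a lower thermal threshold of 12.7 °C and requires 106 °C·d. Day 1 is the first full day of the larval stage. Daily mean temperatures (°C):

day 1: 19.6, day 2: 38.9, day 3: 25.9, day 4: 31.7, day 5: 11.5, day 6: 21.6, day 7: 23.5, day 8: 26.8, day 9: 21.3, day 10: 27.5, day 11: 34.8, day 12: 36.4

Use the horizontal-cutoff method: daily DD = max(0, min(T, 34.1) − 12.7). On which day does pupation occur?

day 10

Daily DD above 12.7 °C (capped at 21.4): 6.9, 21.4, 13.2, 19.0, 0.0, 8.9, 10.8, 14.1, 8.6, 14.8, 21.4, 21.4.
Cumulative: 6.9, 28.3, 41.5, 60.5, 60.5, 69.4, 80.2, 94.3, 102.9, 117.7, 139.1, 160.5.
The total first reaches 106 DD on day 10.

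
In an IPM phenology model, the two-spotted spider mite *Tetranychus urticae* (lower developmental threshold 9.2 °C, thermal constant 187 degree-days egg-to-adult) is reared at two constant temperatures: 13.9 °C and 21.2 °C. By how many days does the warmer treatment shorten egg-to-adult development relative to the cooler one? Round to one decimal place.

At 13.9 °C: 187 / (13.9 − 9.2) = 187 / 4.7 = 39.787 d.
At 21.2 °C: 187 / (21.2 − 9.2) = 187 / 12.0 = 15.583 d.
Difference = |39.787 − 15.583| = 24.204 ≈ 24.2 days.

24.2 days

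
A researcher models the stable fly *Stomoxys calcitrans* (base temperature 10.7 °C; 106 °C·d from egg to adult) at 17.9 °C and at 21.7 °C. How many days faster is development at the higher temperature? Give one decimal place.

At 17.9 °C: 106 / (17.9 − 10.7) = 106 / 7.2 = 14.722 d.
At 21.7 °C: 106 / (21.7 − 10.7) = 106 / 11.0 = 9.636 d.
Difference = |14.722 − 9.636| = 5.086 ≈ 5.1 days.

5.1 days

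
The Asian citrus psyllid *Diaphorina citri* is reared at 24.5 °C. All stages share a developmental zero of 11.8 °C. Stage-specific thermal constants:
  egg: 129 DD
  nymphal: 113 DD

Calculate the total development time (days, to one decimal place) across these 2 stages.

Daily accumulation at 24.5 °C = 24.5 − 11.8 = 12.7 DD/day.
Total K = 129 + 113 = 242 DD.
Total duration = 242 / 12.7 = 19.055 ≈ 19.1 days.

19.1 days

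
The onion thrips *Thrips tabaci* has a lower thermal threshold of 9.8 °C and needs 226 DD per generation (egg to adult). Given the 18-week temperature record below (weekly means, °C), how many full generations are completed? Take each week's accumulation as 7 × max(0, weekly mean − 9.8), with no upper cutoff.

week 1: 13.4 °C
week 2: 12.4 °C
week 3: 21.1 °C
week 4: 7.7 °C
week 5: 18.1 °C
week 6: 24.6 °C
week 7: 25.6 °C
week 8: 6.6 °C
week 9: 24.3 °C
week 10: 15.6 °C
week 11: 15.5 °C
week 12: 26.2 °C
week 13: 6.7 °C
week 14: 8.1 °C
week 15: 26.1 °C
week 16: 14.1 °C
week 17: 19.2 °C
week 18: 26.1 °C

4 generations

Weekly DD (7 × max(0, T̄ − 9.8)): 25.2, 18.2, 79.1, 0.0, 58.1, 103.6, 110.6, 0.0, 101.5, 40.6, 39.9, 114.8, 0.0, 0.0, 114.1, 30.1, 65.8, 114.1.
Season total = 1015.7 DD.
Complete generations = ⌊1015.7 / 226⌋ = 4.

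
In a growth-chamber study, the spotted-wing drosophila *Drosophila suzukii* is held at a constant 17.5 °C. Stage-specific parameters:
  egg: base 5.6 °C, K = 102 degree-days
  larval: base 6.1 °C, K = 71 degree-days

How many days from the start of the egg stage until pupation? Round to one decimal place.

egg: 102 / (17.5 − 5.6) = 102 / 11.9 = 8.571 d.
larval: 71 / (17.5 − 6.1) = 71 / 11.4 = 6.228 d.
Sum = 14.799 ≈ 14.8 days.

14.8 days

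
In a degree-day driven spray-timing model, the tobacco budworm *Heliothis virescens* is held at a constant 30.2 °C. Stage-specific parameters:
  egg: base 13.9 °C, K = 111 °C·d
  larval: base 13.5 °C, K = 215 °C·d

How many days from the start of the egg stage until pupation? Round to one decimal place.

egg: 111 / (30.2 − 13.9) = 111 / 16.3 = 6.810 d.
larval: 215 / (30.2 − 13.5) = 215 / 16.7 = 12.874 d.
Sum = 19.684 ≈ 19.7 days.

19.7 days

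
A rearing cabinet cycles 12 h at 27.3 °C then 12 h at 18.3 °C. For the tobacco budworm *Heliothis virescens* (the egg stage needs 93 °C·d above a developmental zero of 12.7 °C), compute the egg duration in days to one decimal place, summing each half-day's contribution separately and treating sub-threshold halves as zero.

9.2 days

Day half: max(0, 27.3 − 12.7) × 0.5 = 14.6 × 0.5 = 7.30 DD.
Night half: max(0, 18.3 − 12.7) × 0.5 = 5.6 × 0.5 = 2.80 DD.
Per 24 h: 10.10 DD/day.
Duration = 93 / 10.10 = 9.208 ≈ 9.2 days.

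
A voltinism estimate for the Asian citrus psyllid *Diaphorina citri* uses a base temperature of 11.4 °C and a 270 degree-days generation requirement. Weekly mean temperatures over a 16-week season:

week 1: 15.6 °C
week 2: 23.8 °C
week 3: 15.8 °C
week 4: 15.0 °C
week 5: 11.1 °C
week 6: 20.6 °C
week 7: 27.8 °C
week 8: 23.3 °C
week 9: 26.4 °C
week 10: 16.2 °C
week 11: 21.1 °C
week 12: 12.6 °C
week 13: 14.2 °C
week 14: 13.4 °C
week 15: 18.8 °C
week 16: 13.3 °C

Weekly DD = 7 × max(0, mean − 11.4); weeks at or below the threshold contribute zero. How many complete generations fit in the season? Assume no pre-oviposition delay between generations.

2 generations

Weekly DD (7 × max(0, T̄ − 11.4)): 29.4, 86.8, 30.8, 25.2, 0.0, 64.4, 114.8, 83.3, 105.0, 33.6, 67.9, 8.4, 19.6, 14.0, 51.8, 13.3.
Season total = 748.3 DD.
Complete generations = ⌊748.3 / 270⌋ = 2.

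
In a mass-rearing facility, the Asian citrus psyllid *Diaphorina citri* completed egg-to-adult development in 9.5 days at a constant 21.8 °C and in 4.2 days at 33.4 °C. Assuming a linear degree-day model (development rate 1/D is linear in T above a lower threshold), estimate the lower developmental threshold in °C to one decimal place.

Equal thermal constants: D₁(T₁ − T_b) = D₂(T₂ − T_b).
9.5·(21.8 − T_b) = 4.2·(33.4 − T_b)
T_b = (9.5·21.8 − 4.2·33.4) / (9.5 − 4.2) = 66.82 / 5.3 = 12.608 °C ≈ 12.6 °C.

12.6 °C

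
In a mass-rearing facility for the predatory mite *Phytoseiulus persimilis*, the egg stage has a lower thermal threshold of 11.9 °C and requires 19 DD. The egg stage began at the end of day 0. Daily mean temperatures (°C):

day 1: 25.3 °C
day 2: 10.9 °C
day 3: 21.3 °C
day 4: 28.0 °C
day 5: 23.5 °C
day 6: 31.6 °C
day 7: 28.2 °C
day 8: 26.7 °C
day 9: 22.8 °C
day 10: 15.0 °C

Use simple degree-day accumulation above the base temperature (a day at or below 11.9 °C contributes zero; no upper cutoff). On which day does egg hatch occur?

Daily DD above 11.9 °C: 13.4, 0.0, 9.4, 16.1, 11.6, 19.7, 16.3, 14.8, 10.9, 3.1.
Cumulative: 13.4, 13.4, 22.8, 38.9, 50.5, 70.2, 86.5, 101.3, 112.2, 115.3.
The total first reaches 19 DD on day 3.

day 3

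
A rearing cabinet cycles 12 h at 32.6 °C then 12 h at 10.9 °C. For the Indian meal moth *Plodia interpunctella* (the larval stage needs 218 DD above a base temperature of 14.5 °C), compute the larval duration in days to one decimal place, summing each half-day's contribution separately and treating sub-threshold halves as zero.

24.1 days

Day half: max(0, 32.6 − 14.5) × 0.5 = 18.1 × 0.5 = 9.05 DD.
Night half: max(0, 10.9 − 14.5) × 0.5 = 0.0 × 0.5 = 0.00 DD.
Per 24 h: 9.05 DD/day.
Duration = 218 / 9.05 = 24.088 ≈ 24.1 days.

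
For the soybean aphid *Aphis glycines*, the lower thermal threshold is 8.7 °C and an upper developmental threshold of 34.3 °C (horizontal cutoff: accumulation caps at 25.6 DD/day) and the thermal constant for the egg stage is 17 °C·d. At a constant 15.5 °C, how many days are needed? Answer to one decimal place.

Daily accumulation = 15.5 − 8.7 = 6.8 DD/day.
Duration = 17 / 6.8 = 2.500 ≈ 2.5 days.

2.5 days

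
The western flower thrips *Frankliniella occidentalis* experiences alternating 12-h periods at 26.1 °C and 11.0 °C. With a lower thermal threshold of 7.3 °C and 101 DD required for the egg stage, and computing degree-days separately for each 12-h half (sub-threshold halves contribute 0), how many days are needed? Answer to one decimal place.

9.0 days

Day half: max(0, 26.1 − 7.3) × 0.5 = 18.8 × 0.5 = 9.40 DD.
Night half: max(0, 11.0 − 7.3) × 0.5 = 3.7 × 0.5 = 1.85 DD.
Per 24 h: 11.25 DD/day.
Duration = 101 / 11.25 = 8.978 ≈ 9.0 days.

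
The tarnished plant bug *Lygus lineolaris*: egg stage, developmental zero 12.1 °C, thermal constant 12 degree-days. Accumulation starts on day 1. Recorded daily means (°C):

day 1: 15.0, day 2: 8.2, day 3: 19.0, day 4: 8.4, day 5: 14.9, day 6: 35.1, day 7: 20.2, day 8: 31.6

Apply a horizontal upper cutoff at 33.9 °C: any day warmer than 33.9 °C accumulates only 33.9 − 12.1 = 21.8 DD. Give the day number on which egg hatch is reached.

Daily DD above 12.1 °C (capped at 21.8): 2.9, 0.0, 6.9, 0.0, 2.8, 21.8, 8.1, 19.5.
Cumulative: 2.9, 2.9, 9.8, 9.8, 12.6, 34.4, 42.5, 62.0.
The total first reaches 12 DD on day 5.

day 5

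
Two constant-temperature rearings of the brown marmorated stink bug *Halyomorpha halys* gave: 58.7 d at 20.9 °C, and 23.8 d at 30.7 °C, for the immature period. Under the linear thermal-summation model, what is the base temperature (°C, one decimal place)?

14.2 °C

Linear rate model ⇒ the product D·(T − T_b) is constant across temperatures.
58.7·(20.9 − T_b) = 23.8·(30.7 − T_b)
T_b = (58.7·20.9 − 23.8·30.7) / (58.7 − 23.8) = 496.17 / 34.9 = 14.217 °C ≈ 14.2 °C.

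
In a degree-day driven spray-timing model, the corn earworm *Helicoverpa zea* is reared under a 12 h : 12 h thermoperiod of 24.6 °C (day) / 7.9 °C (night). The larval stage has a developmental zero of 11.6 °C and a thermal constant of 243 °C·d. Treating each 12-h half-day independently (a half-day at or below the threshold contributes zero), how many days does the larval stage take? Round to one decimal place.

Day half: max(0, 24.6 − 11.6) × 0.5 = 13.0 × 0.5 = 6.50 DD.
Night half: max(0, 7.9 − 11.6) × 0.5 = 0.0 × 0.5 = 0.00 DD.
Per 24 h: 6.50 DD/day.
Duration = 243 / 6.50 = 37.385 ≈ 37.4 days.

37.4 days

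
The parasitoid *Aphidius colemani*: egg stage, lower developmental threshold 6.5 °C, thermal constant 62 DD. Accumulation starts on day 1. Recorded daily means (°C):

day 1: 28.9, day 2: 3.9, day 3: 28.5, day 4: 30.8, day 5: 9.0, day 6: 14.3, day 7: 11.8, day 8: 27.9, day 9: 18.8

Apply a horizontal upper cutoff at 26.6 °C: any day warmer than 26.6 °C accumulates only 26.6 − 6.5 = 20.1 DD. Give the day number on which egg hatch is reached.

Daily DD above 6.5 °C (capped at 20.1): 20.1, 0.0, 20.1, 20.1, 2.5, 7.8, 5.3, 20.1, 12.3.
Cumulative: 20.1, 20.1, 40.2, 60.3, 62.8, 70.6, 75.9, 96.0, 108.3.
The total first reaches 62 DD on day 5.

day 5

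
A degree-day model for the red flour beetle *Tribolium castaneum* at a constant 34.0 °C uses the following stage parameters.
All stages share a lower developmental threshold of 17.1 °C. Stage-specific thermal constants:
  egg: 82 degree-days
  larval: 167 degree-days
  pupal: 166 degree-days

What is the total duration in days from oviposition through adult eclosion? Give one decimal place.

Daily accumulation at 34.0 °C = 34.0 − 17.1 = 16.9 DD/day.
Total K = 82 + 167 + 166 = 415 DD.
Total duration = 415 / 16.9 = 24.556 ≈ 24.6 days.

24.6 days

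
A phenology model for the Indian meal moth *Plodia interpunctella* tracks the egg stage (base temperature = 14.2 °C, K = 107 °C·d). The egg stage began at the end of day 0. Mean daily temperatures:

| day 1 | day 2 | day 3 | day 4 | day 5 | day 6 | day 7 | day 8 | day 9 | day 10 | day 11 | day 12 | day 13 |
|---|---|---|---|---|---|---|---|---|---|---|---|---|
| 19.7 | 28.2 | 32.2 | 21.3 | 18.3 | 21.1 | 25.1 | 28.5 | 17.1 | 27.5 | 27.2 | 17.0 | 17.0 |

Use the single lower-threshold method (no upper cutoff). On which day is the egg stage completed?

Daily DD above 14.2 °C: 5.5, 14.0, 18.0, 7.1, 4.1, 6.9, 10.9, 14.3, 2.9, 13.3, 13.0, 2.8, 2.8.
Cumulative: 5.5, 19.5, 37.5, 44.6, 48.7, 55.6, 66.5, 80.8, 83.7, 97.0, 110.0, 112.8, 115.6.
The total first reaches 107 DD on day 11.

day 11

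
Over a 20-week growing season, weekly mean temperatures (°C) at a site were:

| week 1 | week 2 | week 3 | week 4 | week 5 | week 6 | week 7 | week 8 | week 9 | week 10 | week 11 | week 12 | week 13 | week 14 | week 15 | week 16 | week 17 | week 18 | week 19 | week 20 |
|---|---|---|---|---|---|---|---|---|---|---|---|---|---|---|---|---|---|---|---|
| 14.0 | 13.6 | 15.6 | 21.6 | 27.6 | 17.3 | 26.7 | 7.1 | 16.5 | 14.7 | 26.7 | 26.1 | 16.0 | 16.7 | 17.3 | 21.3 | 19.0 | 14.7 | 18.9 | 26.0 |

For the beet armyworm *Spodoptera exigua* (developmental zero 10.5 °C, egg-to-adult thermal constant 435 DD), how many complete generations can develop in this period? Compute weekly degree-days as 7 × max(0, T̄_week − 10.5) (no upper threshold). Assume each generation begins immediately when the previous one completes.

2 generations

Weekly DD (7 × max(0, T̄ − 10.5)): 24.5, 21.7, 35.7, 77.7, 119.7, 47.6, 113.4, 0.0, 42.0, 29.4, 113.4, 109.2, 38.5, 43.4, 47.6, 75.6, 59.5, 29.4, 58.8, 108.5.
Season total = 1195.6 DD.
Complete generations = ⌊1195.6 / 435⌋ = 2.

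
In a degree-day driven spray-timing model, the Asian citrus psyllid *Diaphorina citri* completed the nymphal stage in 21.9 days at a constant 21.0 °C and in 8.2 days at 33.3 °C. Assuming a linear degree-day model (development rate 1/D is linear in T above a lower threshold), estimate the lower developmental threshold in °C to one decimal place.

13.6 °C

Under the model K = D·(T − T_b), so D₁·(T₁ − T_b) = D₂·(T₂ − T_b).
21.9·(21.0 − T_b) = 8.2·(33.3 − T_b)
T_b = (21.9·21.0 − 8.2·33.3) / (21.9 − 8.2) = 186.84 / 13.7 = 13.638 °C ≈ 13.6 °C.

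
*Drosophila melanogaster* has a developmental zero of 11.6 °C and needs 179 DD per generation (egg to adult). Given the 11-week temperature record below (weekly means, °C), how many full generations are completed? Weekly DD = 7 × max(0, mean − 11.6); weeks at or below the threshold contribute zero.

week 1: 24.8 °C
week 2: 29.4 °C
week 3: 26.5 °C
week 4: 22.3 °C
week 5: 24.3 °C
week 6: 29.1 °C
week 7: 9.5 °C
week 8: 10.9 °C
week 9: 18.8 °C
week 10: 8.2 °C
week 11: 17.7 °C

3 generations

Weekly DD (7 × max(0, T̄ − 11.6)): 92.4, 124.6, 104.3, 74.9, 88.9, 122.5, 0.0, 0.0, 50.4, 0.0, 42.7.
Season total = 700.7 DD.
Complete generations = ⌊700.7 / 179⌋ = 3.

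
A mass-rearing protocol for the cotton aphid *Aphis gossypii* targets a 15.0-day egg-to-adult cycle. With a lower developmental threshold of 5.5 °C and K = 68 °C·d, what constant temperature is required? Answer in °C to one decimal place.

Required daily accumulation = 68 / 15.0 = 4.533 DD/day.
T = T_base + 4.533 = 5.5 + 4.533 = 10.033 ≈ 10.0 °C.

10.0 °C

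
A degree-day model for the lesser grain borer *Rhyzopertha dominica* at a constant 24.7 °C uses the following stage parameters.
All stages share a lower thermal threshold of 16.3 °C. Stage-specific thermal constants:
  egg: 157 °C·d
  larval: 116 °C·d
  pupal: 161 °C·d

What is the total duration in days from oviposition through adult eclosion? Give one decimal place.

51.7 days

Daily accumulation at 24.7 °C = 24.7 − 16.3 = 8.4 DD/day.
Total K = 157 + 116 + 161 = 434 DD.
Total duration = 434 / 8.4 = 51.667 ≈ 51.7 days.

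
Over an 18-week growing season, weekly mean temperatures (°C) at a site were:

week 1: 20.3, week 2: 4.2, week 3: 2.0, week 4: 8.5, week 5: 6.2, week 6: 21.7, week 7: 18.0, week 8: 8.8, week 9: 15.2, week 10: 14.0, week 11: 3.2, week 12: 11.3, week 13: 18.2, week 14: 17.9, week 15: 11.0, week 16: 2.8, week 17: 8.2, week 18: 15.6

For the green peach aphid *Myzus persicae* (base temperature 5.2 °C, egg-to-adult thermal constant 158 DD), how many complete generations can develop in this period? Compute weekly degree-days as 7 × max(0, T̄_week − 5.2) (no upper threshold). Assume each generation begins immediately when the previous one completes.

Weekly DD (7 × max(0, T̄ − 5.2)): 105.7, 0.0, 0.0, 23.1, 7.0, 115.5, 89.6, 25.2, 70.0, 61.6, 0.0, 42.7, 91.0, 88.9, 40.6, 0.0, 21.0, 72.8.
Season total = 854.7 DD.
Complete generations = ⌊854.7 / 158⌋ = 5.

5 generations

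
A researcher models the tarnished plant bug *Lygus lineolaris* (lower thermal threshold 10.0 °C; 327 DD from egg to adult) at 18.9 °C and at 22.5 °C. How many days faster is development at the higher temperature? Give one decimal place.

At 18.9 °C: 327 / (18.9 − 10.0) = 327 / 8.9 = 36.742 d.
At 22.5 °C: 327 / (22.5 − 10.0) = 327 / 12.5 = 26.160 d.
Difference = |36.742 − 26.160| = 10.582 ≈ 10.6 days.

10.6 days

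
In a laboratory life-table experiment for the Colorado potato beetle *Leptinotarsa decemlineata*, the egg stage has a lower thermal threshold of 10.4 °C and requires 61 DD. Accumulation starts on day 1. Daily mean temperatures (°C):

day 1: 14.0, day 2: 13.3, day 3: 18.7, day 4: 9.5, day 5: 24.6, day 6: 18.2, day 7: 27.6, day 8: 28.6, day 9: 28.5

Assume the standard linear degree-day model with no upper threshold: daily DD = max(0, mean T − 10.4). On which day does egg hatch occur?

Daily DD above 10.4 °C: 3.6, 2.9, 8.3, 0.0, 14.2, 7.8, 17.2, 18.2, 18.1.
Cumulative: 3.6, 6.5, 14.8, 14.8, 29.0, 36.8, 54.0, 72.2, 90.3.
The total first reaches 61 DD on day 8.

day 8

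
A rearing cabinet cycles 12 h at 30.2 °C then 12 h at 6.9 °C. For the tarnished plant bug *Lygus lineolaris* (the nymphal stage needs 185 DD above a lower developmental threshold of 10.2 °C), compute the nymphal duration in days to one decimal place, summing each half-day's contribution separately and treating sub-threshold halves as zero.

Day half: max(0, 30.2 − 10.2) × 0.5 = 20.0 × 0.5 = 10.00 DD.
Night half: max(0, 6.9 − 10.2) × 0.5 = 0.0 × 0.5 = 0.00 DD.
Per 24 h: 10.00 DD/day.
Duration = 185 / 10.00 = 18.500 ≈ 18.5 days.

18.5 days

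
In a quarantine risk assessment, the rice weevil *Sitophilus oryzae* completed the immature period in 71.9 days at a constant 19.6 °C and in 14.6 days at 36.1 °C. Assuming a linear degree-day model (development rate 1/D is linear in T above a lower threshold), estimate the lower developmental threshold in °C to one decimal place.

15.4 °C

Equal thermal constants: D₁(T₁ − T_b) = D₂(T₂ − T_b).
71.9·(19.6 − T_b) = 14.6·(36.1 − T_b)
T_b = (71.9·19.6 − 14.6·36.1) / (71.9 − 14.6) = 882.18 / 57.3 = 15.396 °C ≈ 15.4 °C.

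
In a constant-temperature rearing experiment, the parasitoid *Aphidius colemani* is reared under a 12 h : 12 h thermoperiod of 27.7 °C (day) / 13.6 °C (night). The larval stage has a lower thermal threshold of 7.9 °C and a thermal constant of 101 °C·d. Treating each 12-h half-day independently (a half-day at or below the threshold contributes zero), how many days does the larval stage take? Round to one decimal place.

7.9 days

Day half: max(0, 27.7 − 7.9) × 0.5 = 19.8 × 0.5 = 9.90 DD.
Night half: max(0, 13.6 − 7.9) × 0.5 = 5.7 × 0.5 = 2.85 DD.
Per 24 h: 12.75 DD/day.
Duration = 101 / 12.75 = 7.922 ≈ 7.9 days.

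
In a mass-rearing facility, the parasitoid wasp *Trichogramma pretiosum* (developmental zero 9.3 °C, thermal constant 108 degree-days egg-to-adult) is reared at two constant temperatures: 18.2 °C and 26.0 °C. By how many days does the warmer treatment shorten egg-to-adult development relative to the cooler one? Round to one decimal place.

At 18.2 °C: 108 / (18.2 − 9.3) = 108 / 8.9 = 12.135 d.
At 26.0 °C: 108 / (26.0 − 9.3) = 108 / 16.7 = 6.467 d.
Difference = |12.135 − 6.467| = 5.668 ≈ 5.7 days.

5.7 days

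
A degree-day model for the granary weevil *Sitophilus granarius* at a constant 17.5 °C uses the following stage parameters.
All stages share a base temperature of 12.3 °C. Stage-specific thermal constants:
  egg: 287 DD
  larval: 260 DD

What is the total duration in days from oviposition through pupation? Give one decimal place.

Daily accumulation at 17.5 °C = 17.5 − 12.3 = 5.2 DD/day.
Total K = 287 + 260 = 547 DD.
Total duration = 547 / 5.2 = 105.192 ≈ 105.2 days.

105.2 days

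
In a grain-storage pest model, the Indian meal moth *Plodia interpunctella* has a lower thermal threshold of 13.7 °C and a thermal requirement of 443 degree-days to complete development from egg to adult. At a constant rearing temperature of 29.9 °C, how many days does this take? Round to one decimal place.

Daily accumulation = 29.9 − 13.7 = 16.2 DD/day.
Duration = 443 / 16.2 = 27.346 ≈ 27.3 days.

27.3 days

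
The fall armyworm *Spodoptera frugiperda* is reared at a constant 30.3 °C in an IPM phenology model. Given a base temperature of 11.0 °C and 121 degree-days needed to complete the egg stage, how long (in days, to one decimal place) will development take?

Daily accumulation = 30.3 − 11.0 = 19.3 DD/day.
Duration = 121 / 19.3 = 6.269 ≈ 6.3 days.

6.3 days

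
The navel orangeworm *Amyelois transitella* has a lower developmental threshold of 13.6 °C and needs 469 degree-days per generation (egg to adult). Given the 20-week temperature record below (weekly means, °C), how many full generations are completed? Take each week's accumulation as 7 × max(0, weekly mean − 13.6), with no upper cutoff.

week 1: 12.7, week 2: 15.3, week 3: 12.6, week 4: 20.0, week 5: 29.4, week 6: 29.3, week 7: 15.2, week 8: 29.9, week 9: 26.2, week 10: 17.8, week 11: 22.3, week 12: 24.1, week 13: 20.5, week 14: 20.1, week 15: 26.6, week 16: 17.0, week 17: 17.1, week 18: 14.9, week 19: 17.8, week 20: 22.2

2 generations

Weekly DD (7 × max(0, T̄ − 13.6)): 0.0, 11.9, 0.0, 44.8, 110.6, 109.9, 11.2, 114.1, 88.2, 29.4, 60.9, 73.5, 48.3, 45.5, 91.0, 23.8, 24.5, 9.1, 29.4, 60.2.
Season total = 986.3 DD.
Complete generations = ⌊986.3 / 469⌋ = 2.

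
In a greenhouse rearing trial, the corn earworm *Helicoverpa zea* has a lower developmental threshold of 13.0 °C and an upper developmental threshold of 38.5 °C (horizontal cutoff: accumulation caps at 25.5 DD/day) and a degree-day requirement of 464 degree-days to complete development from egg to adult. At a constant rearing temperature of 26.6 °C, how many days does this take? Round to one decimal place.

34.1 days

Daily accumulation = 26.6 − 13.0 = 13.6 DD/day.
Duration = 464 / 13.6 = 34.118 ≈ 34.1 days.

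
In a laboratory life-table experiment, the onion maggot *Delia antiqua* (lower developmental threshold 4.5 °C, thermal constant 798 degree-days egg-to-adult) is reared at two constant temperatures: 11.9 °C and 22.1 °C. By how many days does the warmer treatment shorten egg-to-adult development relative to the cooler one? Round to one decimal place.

62.5 days

At 11.9 °C: 798 / (11.9 − 4.5) = 798 / 7.4 = 107.838 d.
At 22.1 °C: 798 / (22.1 − 4.5) = 798 / 17.6 = 45.341 d.
Difference = |107.838 − 45.341| = 62.497 ≈ 62.5 days.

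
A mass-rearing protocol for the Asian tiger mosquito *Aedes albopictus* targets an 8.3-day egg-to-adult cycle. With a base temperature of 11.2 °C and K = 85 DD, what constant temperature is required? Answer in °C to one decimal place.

21.4 °C

Required daily accumulation = 85 / 8.3 = 10.241 DD/day.
T = T_base + 10.241 = 11.2 + 10.241 = 21.441 ≈ 21.4 °C.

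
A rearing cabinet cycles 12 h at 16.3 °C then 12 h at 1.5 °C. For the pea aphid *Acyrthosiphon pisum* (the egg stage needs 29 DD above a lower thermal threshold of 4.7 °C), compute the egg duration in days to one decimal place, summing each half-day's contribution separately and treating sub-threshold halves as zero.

5.0 days

Day half: max(0, 16.3 − 4.7) × 0.5 = 11.6 × 0.5 = 5.80 DD.
Night half: max(0, 1.5 − 4.7) × 0.5 = 0.0 × 0.5 = 0.00 DD.
Per 24 h: 5.80 DD/day.
Duration = 29 / 5.80 = 5.000 ≈ 5.0 days.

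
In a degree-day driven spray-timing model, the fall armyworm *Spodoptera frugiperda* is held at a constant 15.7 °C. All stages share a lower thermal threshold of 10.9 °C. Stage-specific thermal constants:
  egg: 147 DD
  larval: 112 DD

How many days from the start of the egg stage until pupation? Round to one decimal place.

54.0 days

Daily accumulation at 15.7 °C = 15.7 − 10.9 = 4.8 DD/day.
Total K = 147 + 112 = 259 DD.
Total duration = 259 / 4.8 = 53.958 ≈ 54.0 days.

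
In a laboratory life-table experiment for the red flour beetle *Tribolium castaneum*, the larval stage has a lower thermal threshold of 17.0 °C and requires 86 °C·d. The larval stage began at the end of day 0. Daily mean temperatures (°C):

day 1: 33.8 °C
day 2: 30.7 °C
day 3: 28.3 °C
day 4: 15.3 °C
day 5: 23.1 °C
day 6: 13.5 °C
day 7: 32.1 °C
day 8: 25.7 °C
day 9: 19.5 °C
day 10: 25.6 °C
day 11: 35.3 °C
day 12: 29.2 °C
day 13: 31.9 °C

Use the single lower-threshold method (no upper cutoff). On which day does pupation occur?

day 11

Daily DD above 17.0 °C: 16.8, 13.7, 11.3, 0.0, 6.1, 0.0, 15.1, 8.7, 2.5, 8.6, 18.3, 12.2, 14.9.
Cumulative: 16.8, 30.5, 41.8, 41.8, 47.9, 47.9, 63.0, 71.7, 74.2, 82.8, 101.1, 113.3, 128.2.
The total first reaches 86 DD on day 11.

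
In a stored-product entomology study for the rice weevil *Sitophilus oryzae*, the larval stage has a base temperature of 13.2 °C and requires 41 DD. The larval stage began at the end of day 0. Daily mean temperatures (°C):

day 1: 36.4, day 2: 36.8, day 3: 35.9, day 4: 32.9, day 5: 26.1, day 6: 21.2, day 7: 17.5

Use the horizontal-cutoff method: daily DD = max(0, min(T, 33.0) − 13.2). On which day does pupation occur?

day 3

Daily DD above 13.2 °C (capped at 19.8): 19.8, 19.8, 19.8, 19.7, 12.9, 8.0, 4.3.
Cumulative: 19.8, 39.6, 59.4, 79.1, 92.0, 100.0, 104.3.
The total first reaches 41 DD on day 3.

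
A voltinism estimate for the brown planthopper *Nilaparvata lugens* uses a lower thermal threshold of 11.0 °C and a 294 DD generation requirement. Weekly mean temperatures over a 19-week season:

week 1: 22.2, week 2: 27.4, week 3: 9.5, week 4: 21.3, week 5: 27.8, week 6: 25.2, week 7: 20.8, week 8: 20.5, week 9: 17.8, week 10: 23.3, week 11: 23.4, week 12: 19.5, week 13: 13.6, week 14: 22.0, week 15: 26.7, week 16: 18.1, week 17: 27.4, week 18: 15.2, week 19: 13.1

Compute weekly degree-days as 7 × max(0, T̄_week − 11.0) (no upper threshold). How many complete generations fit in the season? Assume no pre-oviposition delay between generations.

4 generations

Weekly DD (7 × max(0, T̄ − 11.0)): 78.4, 114.8, 0.0, 72.1, 117.6, 99.4, 68.6, 66.5, 47.6, 86.1, 86.8, 59.5, 18.2, 77.0, 109.9, 49.7, 114.8, 29.4, 14.7.
Season total = 1311.1 DD.
Complete generations = ⌊1311.1 / 294⌋ = 4.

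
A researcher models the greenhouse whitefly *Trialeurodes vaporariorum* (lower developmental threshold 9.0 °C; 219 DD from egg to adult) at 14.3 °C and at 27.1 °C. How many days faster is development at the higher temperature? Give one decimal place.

29.2 days

At 14.3 °C: 219 / (14.3 − 9.0) = 219 / 5.3 = 41.321 d.
At 27.1 °C: 219 / (27.1 − 9.0) = 219 / 18.1 = 12.099 d.
Difference = |41.321 − 12.099| = 29.221 ≈ 29.2 days.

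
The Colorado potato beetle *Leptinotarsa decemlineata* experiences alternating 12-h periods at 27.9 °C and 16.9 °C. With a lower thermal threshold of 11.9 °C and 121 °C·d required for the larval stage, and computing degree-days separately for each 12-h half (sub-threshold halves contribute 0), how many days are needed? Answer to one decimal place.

Day half: max(0, 27.9 − 11.9) × 0.5 = 16.0 × 0.5 = 8.00 DD.
Night half: max(0, 16.9 − 11.9) × 0.5 = 5.0 × 0.5 = 2.50 DD.
Per 24 h: 10.50 DD/day.
Duration = 121 / 10.50 = 11.524 ≈ 11.5 days.

11.5 days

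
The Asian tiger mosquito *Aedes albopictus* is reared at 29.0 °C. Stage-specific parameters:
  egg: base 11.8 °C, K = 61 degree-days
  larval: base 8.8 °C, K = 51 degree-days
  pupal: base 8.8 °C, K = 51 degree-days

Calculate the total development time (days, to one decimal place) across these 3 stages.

egg: 61 / (29.0 − 11.8) = 61 / 17.2 = 3.547 d.
larval: 51 / (29.0 − 8.8) = 51 / 20.2 = 2.525 d.
pupal: 51 / (29.0 − 8.8) = 51 / 20.2 = 2.525 d.
Sum = 8.596 ≈ 8.6 days.

8.6 days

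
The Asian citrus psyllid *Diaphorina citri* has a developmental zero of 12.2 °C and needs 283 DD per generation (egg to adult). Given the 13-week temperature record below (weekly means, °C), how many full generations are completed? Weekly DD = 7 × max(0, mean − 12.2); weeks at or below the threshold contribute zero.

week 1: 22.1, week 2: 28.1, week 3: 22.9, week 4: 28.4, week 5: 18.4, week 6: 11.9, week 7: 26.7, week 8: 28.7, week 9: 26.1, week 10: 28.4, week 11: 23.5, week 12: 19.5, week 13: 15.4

Weekly DD (7 × max(0, T̄ − 12.2)): 69.3, 111.3, 74.9, 113.4, 43.4, 0.0, 101.5, 115.5, 97.3, 113.4, 79.1, 51.1, 22.4.
Season total = 992.6 DD.
Complete generations = ⌊992.6 / 283⌋ = 3.

3 generations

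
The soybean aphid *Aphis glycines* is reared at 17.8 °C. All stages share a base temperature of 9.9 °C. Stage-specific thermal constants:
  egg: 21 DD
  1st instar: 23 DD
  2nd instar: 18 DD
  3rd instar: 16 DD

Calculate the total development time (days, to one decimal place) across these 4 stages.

Daily accumulation at 17.8 °C = 17.8 − 9.9 = 7.9 DD/day.
Total K = 21 + 23 + 18 + 16 = 78 DD.
Total duration = 78 / 7.9 = 9.873 ≈ 9.9 days.

9.9 days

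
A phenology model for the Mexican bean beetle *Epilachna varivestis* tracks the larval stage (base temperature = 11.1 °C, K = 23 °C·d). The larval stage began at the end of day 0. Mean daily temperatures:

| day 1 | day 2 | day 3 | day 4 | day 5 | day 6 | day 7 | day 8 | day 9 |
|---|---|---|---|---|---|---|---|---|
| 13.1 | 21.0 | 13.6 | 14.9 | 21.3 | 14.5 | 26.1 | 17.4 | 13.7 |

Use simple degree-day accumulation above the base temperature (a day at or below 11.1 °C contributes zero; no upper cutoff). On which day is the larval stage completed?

day 5

Daily DD above 11.1 °C: 2.0, 9.9, 2.5, 3.8, 10.2, 3.4, 15.0, 6.3, 2.6.
Cumulative: 2.0, 11.9, 14.4, 18.2, 28.4, 31.8, 46.8, 53.1, 55.7.
The total first reaches 23 DD on day 5.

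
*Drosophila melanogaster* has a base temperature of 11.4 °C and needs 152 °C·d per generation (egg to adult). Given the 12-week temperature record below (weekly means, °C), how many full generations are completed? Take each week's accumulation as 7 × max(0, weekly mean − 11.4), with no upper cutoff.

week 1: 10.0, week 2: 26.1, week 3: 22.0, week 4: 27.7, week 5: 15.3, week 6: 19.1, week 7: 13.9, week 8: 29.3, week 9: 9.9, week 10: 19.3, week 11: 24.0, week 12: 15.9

Weekly DD (7 × max(0, T̄ − 11.4)): 0.0, 102.9, 74.2, 114.1, 27.3, 53.9, 17.5, 125.3, 0.0, 55.3, 88.2, 31.5.
Season total = 690.2 DD.
Complete generations = ⌊690.2 / 152⌋ = 4.

4 generations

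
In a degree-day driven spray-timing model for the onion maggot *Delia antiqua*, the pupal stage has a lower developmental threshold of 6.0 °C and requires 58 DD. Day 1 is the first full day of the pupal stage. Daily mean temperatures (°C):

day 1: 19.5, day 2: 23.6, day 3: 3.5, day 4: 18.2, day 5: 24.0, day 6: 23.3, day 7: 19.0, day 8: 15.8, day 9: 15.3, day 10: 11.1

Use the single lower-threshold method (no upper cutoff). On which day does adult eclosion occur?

Daily DD above 6.0 °C: 13.5, 17.6, 0.0, 12.2, 18.0, 17.3, 13.0, 9.8, 9.3, 5.1.
Cumulative: 13.5, 31.1, 31.1, 43.3, 61.3, 78.6, 91.6, 101.4, 110.7, 115.8.
The total first reaches 58 DD on day 5.

day 5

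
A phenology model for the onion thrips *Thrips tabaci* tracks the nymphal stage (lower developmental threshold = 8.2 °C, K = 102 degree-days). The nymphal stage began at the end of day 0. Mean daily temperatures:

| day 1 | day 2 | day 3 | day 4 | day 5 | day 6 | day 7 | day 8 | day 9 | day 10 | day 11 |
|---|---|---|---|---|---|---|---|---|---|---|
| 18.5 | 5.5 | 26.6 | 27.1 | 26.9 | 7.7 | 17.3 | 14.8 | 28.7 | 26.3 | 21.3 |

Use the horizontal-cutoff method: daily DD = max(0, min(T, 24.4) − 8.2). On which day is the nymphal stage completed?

day 10

Daily DD above 8.2 °C (capped at 16.2): 10.3, 0.0, 16.2, 16.2, 16.2, 0.0, 9.1, 6.6, 16.2, 16.2, 13.1.
Cumulative: 10.3, 10.3, 26.5, 42.7, 58.9, 58.9, 68.0, 74.6, 90.8, 107.0, 120.1.
The total first reaches 102 DD on day 10.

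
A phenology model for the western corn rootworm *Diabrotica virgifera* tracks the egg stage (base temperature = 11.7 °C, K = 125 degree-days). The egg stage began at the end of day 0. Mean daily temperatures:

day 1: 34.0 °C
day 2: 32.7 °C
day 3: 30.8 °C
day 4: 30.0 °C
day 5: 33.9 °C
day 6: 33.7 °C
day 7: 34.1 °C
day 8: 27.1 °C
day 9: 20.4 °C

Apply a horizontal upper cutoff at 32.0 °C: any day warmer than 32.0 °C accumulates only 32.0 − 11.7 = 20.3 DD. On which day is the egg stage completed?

day 7

Daily DD above 11.7 °C (capped at 20.3): 20.3, 20.3, 19.1, 18.3, 20.3, 20.3, 20.3, 15.4, 8.7.
Cumulative: 20.3, 40.6, 59.7, 78.0, 98.3, 118.6, 138.9, 154.3, 163.0.
The total first reaches 125 DD on day 7.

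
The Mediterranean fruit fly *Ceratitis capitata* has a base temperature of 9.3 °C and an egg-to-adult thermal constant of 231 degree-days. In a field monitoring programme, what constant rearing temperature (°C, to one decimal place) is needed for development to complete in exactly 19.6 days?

21.1 °C

Required daily accumulation = 231 / 19.6 = 11.786 DD/day.
T = T_base + 11.786 = 9.3 + 11.786 = 21.086 ≈ 21.1 °C.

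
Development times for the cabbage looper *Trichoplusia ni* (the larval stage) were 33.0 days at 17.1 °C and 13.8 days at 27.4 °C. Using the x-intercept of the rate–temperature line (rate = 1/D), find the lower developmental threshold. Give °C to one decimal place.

Equal thermal constants: D₁(T₁ − T_b) = D₂(T₂ − T_b).
33.0·(17.1 − T_b) = 13.8·(27.4 − T_b)
T_b = (33.0·17.1 − 13.8·27.4) / (33.0 − 13.8) = 186.18 / 19.2 = 9.697 °C ≈ 9.7 °C.

9.7 °C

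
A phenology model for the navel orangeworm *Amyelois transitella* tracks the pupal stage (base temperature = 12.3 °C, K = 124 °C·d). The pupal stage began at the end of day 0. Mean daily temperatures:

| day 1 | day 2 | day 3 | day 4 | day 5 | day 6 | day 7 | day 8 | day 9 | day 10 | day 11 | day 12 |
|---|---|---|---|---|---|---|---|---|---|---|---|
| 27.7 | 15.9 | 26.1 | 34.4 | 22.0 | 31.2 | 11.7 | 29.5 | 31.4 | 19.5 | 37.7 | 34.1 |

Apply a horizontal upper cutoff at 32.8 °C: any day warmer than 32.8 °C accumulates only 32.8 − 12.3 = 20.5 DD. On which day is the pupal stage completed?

Daily DD above 12.3 °C (capped at 20.5): 15.4, 3.6, 13.8, 20.5, 9.7, 18.9, 0.0, 17.2, 19.1, 7.2, 20.5, 20.5.
Cumulative: 15.4, 19.0, 32.8, 53.3, 63.0, 81.9, 81.9, 99.1, 118.2, 125.4, 145.9, 166.4.
The total first reaches 124 DD on day 10.

day 10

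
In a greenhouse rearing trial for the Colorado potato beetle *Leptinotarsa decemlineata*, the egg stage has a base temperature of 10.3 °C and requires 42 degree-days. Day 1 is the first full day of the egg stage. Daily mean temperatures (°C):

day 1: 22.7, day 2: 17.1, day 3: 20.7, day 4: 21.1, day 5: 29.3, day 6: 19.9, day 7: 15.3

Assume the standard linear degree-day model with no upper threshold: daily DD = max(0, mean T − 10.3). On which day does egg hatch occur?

day 5

Daily DD above 10.3 °C: 12.4, 6.8, 10.4, 10.8, 19.0, 9.6, 5.0.
Cumulative: 12.4, 19.2, 29.6, 40.4, 59.4, 69.0, 74.0.
The total first reaches 42 DD on day 5.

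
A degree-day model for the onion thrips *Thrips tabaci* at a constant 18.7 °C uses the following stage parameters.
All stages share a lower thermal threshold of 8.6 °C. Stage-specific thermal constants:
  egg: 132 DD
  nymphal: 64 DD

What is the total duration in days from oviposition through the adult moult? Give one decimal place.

19.4 days

Daily accumulation at 18.7 °C = 18.7 − 8.6 = 10.1 DD/day.
Total K = 132 + 64 = 196 DD.
Total duration = 196 / 10.1 = 19.406 ≈ 19.4 days.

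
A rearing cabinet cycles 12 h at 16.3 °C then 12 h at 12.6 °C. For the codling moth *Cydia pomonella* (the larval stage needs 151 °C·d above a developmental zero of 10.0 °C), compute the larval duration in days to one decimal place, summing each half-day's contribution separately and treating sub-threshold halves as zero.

Day half: max(0, 16.3 − 10.0) × 0.5 = 6.3 × 0.5 = 3.15 DD.
Night half: max(0, 12.6 − 10.0) × 0.5 = 2.6 × 0.5 = 1.30 DD.
Per 24 h: 4.45 DD/day.
Duration = 151 / 4.45 = 33.933 ≈ 33.9 days.

33.9 days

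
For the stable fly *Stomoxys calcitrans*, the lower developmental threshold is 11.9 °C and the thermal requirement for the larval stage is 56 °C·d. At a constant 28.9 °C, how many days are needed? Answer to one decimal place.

3.3 days

Daily accumulation = 28.9 − 11.9 = 17.0 DD/day.
Duration = 56 / 17.0 = 3.294 ≈ 3.3 days.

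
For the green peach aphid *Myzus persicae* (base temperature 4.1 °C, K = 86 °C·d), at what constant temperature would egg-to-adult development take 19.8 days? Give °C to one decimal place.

Required daily accumulation = 86 / 19.8 = 4.343 DD/day.
T = T_base + 4.343 = 4.1 + 4.343 = 8.443 ≈ 8.4 °C.

8.4 °C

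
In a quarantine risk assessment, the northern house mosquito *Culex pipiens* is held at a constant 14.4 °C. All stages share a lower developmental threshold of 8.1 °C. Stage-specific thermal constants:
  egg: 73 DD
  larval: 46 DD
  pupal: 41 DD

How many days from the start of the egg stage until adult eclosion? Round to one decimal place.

Daily accumulation at 14.4 °C = 14.4 − 8.1 = 6.3 DD/day.
Total K = 73 + 46 + 41 = 160 DD.
Total duration = 160 / 6.3 = 25.397 ≈ 25.4 days.

25.4 days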